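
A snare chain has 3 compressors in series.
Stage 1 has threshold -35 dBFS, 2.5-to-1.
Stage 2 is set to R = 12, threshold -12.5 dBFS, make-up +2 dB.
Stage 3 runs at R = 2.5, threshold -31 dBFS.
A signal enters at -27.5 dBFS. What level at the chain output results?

-30.6 dBFS

Stage 1: -27.5 dBFS is 7.5 dB over -35 dBFS; at 2.5:1 that becomes 3 dB over, giving -32 dBFS.
Stage 2: -32 dBFS is at or below the -12.5 dBFS threshold — no compression; make-up brings it to -30 dBFS.
Stage 3: 1 dB above -31 dBFS, reduced 2.5:1 to 0.4 dB above → -30.6 dBFS.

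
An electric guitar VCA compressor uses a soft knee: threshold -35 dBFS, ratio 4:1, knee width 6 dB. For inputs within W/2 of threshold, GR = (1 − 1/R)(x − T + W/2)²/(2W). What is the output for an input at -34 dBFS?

x − T + W/2 = -34 − (-35) + 3 = 4.
GR = (1 − 1/4) × 4² / 12 = 0.75 × 16 / 12 = 1 dB.
Output = -34 − 1 = -35 dBFS.

-35 dBFS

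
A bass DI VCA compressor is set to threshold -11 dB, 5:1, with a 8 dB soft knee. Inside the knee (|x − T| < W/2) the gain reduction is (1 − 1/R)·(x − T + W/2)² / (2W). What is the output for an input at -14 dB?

x − T + W/2 = -14 − (-11) + 4 = 1.
GR = (1 − 1/5) × 1² / 16 = 0.8 × 1 / 16 = 0.05 dB.
Output = -14 − 0.05 = -14.05 dB.

-14.05 dB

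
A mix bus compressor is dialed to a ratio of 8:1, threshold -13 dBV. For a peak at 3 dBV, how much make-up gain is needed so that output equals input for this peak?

Overshoot 16 dB → 16/8 = 2 dB after compression, so the compressed level is -13 + 2 = -11 dBV.
Make-up = target − compressed = 3 − (-11) = 14 dB.

14 dB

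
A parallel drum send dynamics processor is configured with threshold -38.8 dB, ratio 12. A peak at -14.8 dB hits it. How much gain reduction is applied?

22 dB

Overshoot = -14.8 − (-38.8) = 24 dB.
A 12:1 ratio leaves 2 dB of that excess.
Gain reduction = 24 − 2 = 22 dB.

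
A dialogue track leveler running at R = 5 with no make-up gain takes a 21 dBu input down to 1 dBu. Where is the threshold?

-4 dBu

Gain reduction = 21 − 1 = 20 dB; output overshoot = GR / (R − 1) = 20 / 4 = 5 dB.
Threshold = output − output overshoot = 1 − 5 = -4 dBu.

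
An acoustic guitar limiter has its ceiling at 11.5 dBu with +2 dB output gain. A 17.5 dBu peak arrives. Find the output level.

A brickwall limiter is an ∞:1 compressor: any input above the ceiling is clamped to 11.5 dBu.
Output gain then adds 2 dB: 11.5 + 2 = 13.5 dBu.

13.5 dBu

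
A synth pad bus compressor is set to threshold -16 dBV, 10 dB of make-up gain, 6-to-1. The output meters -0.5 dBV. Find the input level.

Remove make-up: -0.5 − 10 = -10.5 dBV.
That's 5.5 dB above the -16 dBV threshold.
Undo the ratio: input overshoot = 5.5 × 6 = 33 dB, giving input = 17 dBV.

17 dBV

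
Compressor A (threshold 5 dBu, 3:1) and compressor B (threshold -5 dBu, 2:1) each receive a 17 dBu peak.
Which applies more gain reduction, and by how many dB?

B, by 3 dB

A: overshoot 12 dB → output overshoot 4 dB → GR 8 dB.
B: overshoot 22 dB → output overshoot 11 dB → GR 11 dB.
B applies 3 dB more gain reduction.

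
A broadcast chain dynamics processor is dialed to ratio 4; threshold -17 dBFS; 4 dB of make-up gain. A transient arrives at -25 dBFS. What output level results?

-21 dBFS

-25 dBFS is 8 dB below the -17 dBFS threshold, so no gain reduction is applied.
Make-up gain adds 4 dB: -25 + 4 = -21 dBFS.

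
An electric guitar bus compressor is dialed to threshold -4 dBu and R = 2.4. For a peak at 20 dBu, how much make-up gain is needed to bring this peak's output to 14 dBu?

The peak compresses to -4 + 24/2.4 = 6 dBu.
To reach 14 dBu requires 14 − 6 = 8 dB of make-up.

8 dB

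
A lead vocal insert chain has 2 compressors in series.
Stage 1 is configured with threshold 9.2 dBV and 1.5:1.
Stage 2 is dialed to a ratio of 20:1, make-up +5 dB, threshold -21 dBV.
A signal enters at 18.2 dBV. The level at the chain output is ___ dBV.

-14.19 dBV

Stage 1: 18.2 dBV is 9 dB over 9.2 dBV; at 1.5:1 that becomes 6 dB over, giving 15.2 dBV.
Stage 2: 36.2 dB above -21 dBV, reduced 20:1 to 1.81 dB above → -19.19 dBV; +5 dB make-up → -14.19 dBV.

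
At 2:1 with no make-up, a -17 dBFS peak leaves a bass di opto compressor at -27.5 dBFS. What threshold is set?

-38 dBFS

Gain reduction = -17 − (-27.5) = 10.5 dB; output overshoot = GR / (R − 1) = 10.5 / 1 = 10.5 dB.
Threshold = output − output overshoot = -27.5 − 10.5 = -38 dBFS.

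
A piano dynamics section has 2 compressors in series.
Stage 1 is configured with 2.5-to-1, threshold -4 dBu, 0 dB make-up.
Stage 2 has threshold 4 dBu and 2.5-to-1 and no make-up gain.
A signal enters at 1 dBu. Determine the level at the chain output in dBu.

Stage 1: 5 dB above -4 dBu, reduced 2.5:1 to 2 dB above → -2 dBu.
Stage 2: -2 dBu ≤ 4 dBu, so stage 2 doesn't engage; output -2 dBu.

-2 dBu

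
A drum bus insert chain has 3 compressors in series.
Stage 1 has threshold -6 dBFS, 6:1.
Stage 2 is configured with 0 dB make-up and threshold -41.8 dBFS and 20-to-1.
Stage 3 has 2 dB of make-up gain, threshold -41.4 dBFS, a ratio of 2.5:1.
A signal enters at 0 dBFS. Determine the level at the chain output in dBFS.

Stage 1: 0 dBFS is 6 dB over -6 dBFS; at 6:1 that becomes 1 dB over, giving -5 dBFS.
Stage 2: overshoot 36.8 dB → 36.8/20 = 1.84 dB → -39.96 dBFS.
Stage 3: -39.96 dBFS is 1.44 dB over -41.4 dBFS; at 2.5:1 that becomes 0.576 dB over, giving -40.824 dBFS; +2 dB make-up → -38.824 dBFS.

-38.824 dBFS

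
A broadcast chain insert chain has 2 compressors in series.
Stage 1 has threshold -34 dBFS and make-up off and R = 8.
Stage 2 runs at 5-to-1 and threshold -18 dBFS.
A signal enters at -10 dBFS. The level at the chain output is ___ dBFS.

Stage 1: -10 dBFS is 24 dB over -34 dBFS; at 8:1 that becomes 3 dB over, giving -31 dBFS.
Stage 2: -31 dBFS ≤ -18 dBFS, so stage 2 doesn't engage; output -31 dBFS.

-31 dBFS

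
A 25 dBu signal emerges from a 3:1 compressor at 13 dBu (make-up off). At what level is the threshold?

Input is 18 dB above T (since output overshoot × R = input overshoot: (13 − T)·3 = 25 − T gives T = 7 dBu).
Check: 7 + (25 − 7)/3 = 7 + 6 = 13 dBu. ✓

7 dBu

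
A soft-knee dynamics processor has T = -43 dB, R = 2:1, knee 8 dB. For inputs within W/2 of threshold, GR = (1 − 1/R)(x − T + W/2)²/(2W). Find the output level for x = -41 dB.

x − T + W/2 = -41 − (-43) + 4 = 6.
GR = (1 − 1/2) × 6² / 16 = 0.5 × 36 / 16 = 1.125 dB.
Output = -41 − 1.125 = -42.125 dB.

-42.125 dB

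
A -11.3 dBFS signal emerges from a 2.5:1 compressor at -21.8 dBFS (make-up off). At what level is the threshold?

-28.8 dBFS

Gain reduction = -11.3 − (-21.8) = 10.5 dB; output overshoot = GR / (R − 1) = 10.5 / 1.5 = 7 dB.
Threshold = output − output overshoot = -21.8 − 7 = -28.8 dBFS.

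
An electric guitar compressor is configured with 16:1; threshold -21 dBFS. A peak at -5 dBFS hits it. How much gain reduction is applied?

15 dB

The signal is 16 dB above threshold.
After 16:1 compression the overshoot becomes 16/16 = 1 dB.
Gain reduction = 16 − 1 = 15 dB.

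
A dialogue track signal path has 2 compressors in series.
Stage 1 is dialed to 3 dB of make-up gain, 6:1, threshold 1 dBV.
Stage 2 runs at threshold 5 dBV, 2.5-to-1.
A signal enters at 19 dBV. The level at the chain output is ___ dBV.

5.8 dBV

Stage 1: overshoot 18 dB → 18/6 = 3 dB → 4 dBV; +3 dB make-up → 7 dBV.
Stage 2: overshoot 2 dB → 2/2.5 = 0.8 dB → 5.8 dBV.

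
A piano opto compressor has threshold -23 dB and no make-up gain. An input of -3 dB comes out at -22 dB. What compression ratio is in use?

20:1

Input overshoot = -3 − (-23) = 20 dB; output overshoot = -22 − (-23) = 1 dB.
Ratio = 20 / 1 = 20.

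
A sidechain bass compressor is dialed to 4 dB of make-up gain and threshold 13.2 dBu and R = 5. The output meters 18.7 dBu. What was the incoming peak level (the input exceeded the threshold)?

Remove make-up: 18.7 − 4 = 14.7 dBu.
The compressed level sits 14.7 − 13.2 = 1.5 dB over threshold.
Undo the ratio: input overshoot = 1.5 × 5 = 7.5 dB, giving input = 20.7 dBu.

20.7 dBu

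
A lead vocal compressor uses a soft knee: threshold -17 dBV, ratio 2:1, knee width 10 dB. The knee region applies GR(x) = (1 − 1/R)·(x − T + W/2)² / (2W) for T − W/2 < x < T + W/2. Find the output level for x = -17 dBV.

-17.625 dBV

x − T + W/2 = -17 − (-17) + 5 = 5.
GR = (1 − 1/2) × 5² / 20 = 0.5 × 25 / 20 = 0.625 dB.
Output = -17 − 0.625 = -17.625 dBV.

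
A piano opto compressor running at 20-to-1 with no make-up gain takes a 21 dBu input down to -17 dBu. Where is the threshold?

Let T be the threshold. Output overshoot = (input overshoot)/R, so -17 − T = (21 − T)/20.
20·(-17 − T) = 21 − T → 19·T = -340 − 21 = -361.
T = -361/19 = -19 dBu.

-19 dBu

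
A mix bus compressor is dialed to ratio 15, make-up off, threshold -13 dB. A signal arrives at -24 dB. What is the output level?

-24 dB is 11 dB below the -13 dB threshold, so no gain reduction is applied.
Output = input = -24 dB.

-24 dB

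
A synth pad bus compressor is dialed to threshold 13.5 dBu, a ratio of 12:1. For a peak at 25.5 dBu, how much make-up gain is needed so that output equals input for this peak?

The peak compresses to 13.5 + 12/12 = 14.5 dBu.
To reach 25.5 dBu requires 25.5 − 14.5 = 11 dB of make-up.

11 dB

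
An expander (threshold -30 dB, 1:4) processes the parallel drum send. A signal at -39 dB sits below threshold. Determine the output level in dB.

-66 dB

The input is 9 dB below the -30 dB threshold.
A 1:4 expander multiplies undershoot by 4: 9 × 4 = 36 dB below threshold.
Output = -30 − 36 = -66 dB.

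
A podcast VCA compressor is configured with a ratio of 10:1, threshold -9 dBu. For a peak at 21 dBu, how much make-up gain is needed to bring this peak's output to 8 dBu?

Without make-up, output = threshold + overshoot/10 = -9 + 3 = -6 dBu.
Gap to target: 14 dB.

14 dB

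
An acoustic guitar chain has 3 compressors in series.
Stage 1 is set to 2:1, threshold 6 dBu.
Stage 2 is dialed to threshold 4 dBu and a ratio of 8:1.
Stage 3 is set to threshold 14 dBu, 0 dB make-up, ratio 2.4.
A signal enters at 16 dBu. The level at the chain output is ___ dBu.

Stage 1: 10 dB above 6 dBu, reduced 2:1 to 5 dB above → 11 dBu.
Stage 2: 11 dBu is 7 dB over 4 dBu; at 8:1 that becomes 0.875 dB over, giving 4.875 dBu.
Stage 3: 4.875 dBu is at or below the 14 dBu threshold — no compression; output 4.875 dBu.

4.875 dBu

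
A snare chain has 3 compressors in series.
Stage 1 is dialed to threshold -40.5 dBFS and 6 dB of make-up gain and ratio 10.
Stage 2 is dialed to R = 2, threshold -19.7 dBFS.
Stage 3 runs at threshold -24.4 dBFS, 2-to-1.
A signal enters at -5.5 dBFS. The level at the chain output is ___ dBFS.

-31 dBFS

Stage 1: -5.5 dBFS is 35 dB over -40.5 dBFS; at 10:1 that becomes 3.5 dB over, giving -37 dBFS; +6 dB make-up → -31 dBFS.
Stage 2: -31 dBFS is at or below the -19.7 dBFS threshold — no compression; output -31 dBFS.
Stage 3: -31 dBFS is at or below the -24.4 dBFS threshold — no compression; output -31 dBFS.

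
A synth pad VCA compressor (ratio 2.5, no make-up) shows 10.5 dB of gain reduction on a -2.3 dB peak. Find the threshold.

Gain reduction = -2.3 − (-12.8) = 10.5 dB; output overshoot = GR / (R − 1) = 10.5 / 1.5 = 7 dB.
Threshold = output − output overshoot = -12.8 − 7 = -19.8 dB.

-19.8 dB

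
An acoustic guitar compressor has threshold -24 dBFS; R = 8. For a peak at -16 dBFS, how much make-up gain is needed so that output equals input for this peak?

7 dB

Without make-up, output = threshold + overshoot/8 = -24 + 1 = -23 dBFS.
Gap to target: 7 dB.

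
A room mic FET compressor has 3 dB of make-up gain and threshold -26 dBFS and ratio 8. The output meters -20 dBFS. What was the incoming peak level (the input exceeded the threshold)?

-2 dBFS

Before make-up, the level was -20 − 3 = -23 dBFS.
That's 3 dB above the -26 dBFS threshold.
Undo the ratio: input overshoot = 3 × 8 = 24 dB, giving input = -2 dBFS.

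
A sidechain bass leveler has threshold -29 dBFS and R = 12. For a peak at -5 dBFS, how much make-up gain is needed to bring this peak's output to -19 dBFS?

Overshoot 24 dB → 24/12 = 2 dB after compression, so the compressed level is -29 + 2 = -27 dBFS.
Make-up = target − compressed = -19 − (-27) = 8 dB.

8 dB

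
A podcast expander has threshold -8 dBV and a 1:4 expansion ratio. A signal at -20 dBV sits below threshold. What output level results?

Undershoot = (-8) − (-20) = 12 dB.
At 1:4, that expands to 48 dB under threshold.
Output = -8 − 48 = -56 dBV.

-56 dBV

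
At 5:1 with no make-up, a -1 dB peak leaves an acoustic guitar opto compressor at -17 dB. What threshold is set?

Gain reduction = -1 − (-17) = 16 dB; output overshoot = GR / (R − 1) = 16 / 4 = 4 dB.
Threshold = output − output overshoot = -17 − 4 = -21 dB.

-21 dB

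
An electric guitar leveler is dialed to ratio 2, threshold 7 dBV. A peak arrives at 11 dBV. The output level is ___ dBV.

The input is 4 dB above the 7 dBV threshold.
The 4 dB excess becomes 2 dB after 2:1 reduction.
So the level is 7 + 2 = 9 dBV.

9 dBV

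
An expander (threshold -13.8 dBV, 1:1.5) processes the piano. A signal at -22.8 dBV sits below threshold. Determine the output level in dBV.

-27.3 dBV

Undershoot = (-13.8) − (-22.8) = 9 dB.
At 1:1.5, that expands to 13.5 dB under threshold.
Output = -13.8 − 13.5 = -27.3 dBV.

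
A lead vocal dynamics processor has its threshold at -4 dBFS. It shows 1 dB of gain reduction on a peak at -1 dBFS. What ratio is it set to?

1.5:1

Input overshoot = -1 − (-4) = 3 dB.
Output overshoot = 3 − 1 = 2 dB.
Ratio = input overshoot / output overshoot = 3 / 2 = 1.5.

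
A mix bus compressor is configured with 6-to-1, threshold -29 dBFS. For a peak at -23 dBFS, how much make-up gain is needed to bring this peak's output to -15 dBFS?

13 dB

Overshoot 6 dB → 6/6 = 1 dB after compression, so the compressed level is -29 + 1 = -28 dBFS.
Make-up = target − compressed = -15 − (-28) = 13 dB.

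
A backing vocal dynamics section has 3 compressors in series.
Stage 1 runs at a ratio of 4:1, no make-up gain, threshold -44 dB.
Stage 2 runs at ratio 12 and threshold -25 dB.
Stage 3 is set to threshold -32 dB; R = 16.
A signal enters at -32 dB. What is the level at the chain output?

Stage 1: 12 dB above -44 dB, reduced 4:1 to 3 dB above → -41 dB.
Stage 2: -41 dB is at or below the -25 dB threshold — no compression; output -41 dB.
Stage 3: -41 dB ≤ -32 dB, so stage 3 doesn't engage; output -41 dB.

-41 dB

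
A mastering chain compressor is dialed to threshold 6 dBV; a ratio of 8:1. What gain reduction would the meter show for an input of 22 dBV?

22 dBV exceeds the threshold by 16 dB.
At 8:1, output sits 16/8 = 2 dB above threshold.
So the signal is attenuated by 16 − 2 = 14 dB.

14 dB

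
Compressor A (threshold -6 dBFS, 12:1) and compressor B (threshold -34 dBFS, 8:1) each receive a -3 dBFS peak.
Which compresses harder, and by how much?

A: 3 dB over, compressed to 0.25 dB over, so 2.75 dB of GR.
B: 31 dB over, compressed to 3.875 dB over, so 27.125 dB of GR.
B reduces 24.375 dB more.

B, by 24.375 dB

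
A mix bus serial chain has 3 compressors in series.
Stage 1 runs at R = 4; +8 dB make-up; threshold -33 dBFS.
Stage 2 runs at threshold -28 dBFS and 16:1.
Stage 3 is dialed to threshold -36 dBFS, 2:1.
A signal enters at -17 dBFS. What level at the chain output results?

-31.78125 dBFS

Stage 1: -17 dBFS is 16 dB over -33 dBFS; at 4:1 that becomes 4 dB over, giving -29 dBFS; +8 dB make-up → -21 dBFS.
Stage 2: 7 dB above -28 dBFS, reduced 16:1 to 0.4375 dB above → -27.5625 dBFS.
Stage 3: 8.4375 dB above -36 dBFS, reduced 2:1 to 4.21875 dB above → -31.78125 dBFS.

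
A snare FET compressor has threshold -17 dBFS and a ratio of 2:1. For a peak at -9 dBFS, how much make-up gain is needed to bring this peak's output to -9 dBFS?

4 dB

The peak compresses to -17 + 8/2 = -13 dBFS.
To reach -9 dBFS requires -9 − (-13) = 4 dB of make-up.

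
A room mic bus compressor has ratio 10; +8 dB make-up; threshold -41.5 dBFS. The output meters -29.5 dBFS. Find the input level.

-1.5 dBFS

Stripping the +8 dB make-up gives -37.5 dBFS at the gain stage.
The compressed level sits -37.5 − (-41.5) = 4 dB over threshold.
Undo the ratio: input overshoot = 4 × 10 = 40 dB, giving input = -1.5 dBFS.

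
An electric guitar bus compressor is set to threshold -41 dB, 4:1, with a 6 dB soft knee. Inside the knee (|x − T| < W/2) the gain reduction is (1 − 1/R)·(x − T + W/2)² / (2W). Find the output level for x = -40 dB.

-41 dB

x − T + W/2 = -40 − (-41) + 3 = 4.
GR = (1 − 1/4) × 4² / 12 = 0.75 × 16 / 12 = 1 dB.
Output = -40 − 1 = -41 dB.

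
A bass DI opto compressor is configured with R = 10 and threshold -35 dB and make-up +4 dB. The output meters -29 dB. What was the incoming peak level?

-15 dB

Before make-up, the level was -29 − 4 = -33 dB.
The compressed level sits -33 − (-35) = 2 dB over threshold.
Input overshoot = R × output overshoot = 20 dB → input = -35 + 20 = -15 dB.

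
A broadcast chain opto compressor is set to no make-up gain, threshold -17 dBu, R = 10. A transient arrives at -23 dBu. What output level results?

-23 dBu

-23 dBu is 6 dB below the -17 dBu threshold, so no gain reduction is applied.
Output = input = -23 dBu.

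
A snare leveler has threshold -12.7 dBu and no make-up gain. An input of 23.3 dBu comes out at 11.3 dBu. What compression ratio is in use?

1.5:1

Input overshoot = 23.3 − (-12.7) = 36 dB; output overshoot = 11.3 − (-12.7) = 24 dB.
Ratio = 36 / 24 = 1.5.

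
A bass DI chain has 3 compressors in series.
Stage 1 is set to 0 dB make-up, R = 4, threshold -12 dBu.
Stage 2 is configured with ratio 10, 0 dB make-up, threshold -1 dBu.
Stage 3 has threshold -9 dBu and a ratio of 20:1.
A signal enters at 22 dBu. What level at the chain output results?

-8.725 dBu

Stage 1: 22 dBu is 34 dB over -12 dBu; at 4:1 that becomes 8.5 dB over, giving -3.5 dBu.
Stage 2: -3.5 dBu ≤ -1 dBu, so stage 2 doesn't engage; output -3.5 dBu.
Stage 3: overshoot 5.5 dB → 5.5/20 = 0.275 dB → -8.725 dBu.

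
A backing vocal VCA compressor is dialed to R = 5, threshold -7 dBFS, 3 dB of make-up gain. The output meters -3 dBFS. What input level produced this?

-2 dBFS

Remove make-up: -3 − 3 = -6 dBFS.
That's 1 dB above the -7 dBFS threshold.
Input overshoot = R × output overshoot = 5 dB → input = -7 + 5 = -2 dBFS.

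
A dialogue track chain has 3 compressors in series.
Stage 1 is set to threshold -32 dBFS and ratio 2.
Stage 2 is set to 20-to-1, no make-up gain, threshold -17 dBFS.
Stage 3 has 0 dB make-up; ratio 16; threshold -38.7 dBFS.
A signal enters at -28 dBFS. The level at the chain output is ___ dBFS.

-38.15625 dBFS

Stage 1: overshoot 4 dB → 4/2 = 2 dB → -30 dBFS.
Stage 2: -30 dBFS is at or below the -17 dBFS threshold — no compression; output -30 dBFS.
Stage 3: -30 dBFS is 8.7 dB over -38.7 dBFS; at 16:1 that becomes 0.54375 dB over, giving -38.15625 dBFS.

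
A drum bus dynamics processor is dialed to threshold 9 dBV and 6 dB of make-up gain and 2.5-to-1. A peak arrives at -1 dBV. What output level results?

-1 dBV is 10 dB below the 9 dBV threshold, so no gain reduction is applied.
Make-up gain adds 6 dB: -1 + 6 = 5 dBV.

5 dBV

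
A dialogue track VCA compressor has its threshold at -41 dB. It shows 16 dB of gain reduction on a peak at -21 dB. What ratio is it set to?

Input overshoot = -21 − (-41) = 20 dB.
Output overshoot = 20 − 16 = 4 dB.
Ratio = input overshoot / output overshoot = 20 / 4 = 5.

5:1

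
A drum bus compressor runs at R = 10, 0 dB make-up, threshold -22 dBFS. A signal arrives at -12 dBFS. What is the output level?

Overshoot: -12 − (-22) = 10 dB.
10:1 compression reduces that to 10/10 = 1 dB over.
So the level is -22 + 1 = -21 dBFS.

-21 dBFS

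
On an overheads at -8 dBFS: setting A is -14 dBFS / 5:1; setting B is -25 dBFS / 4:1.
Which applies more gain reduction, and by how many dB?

B, by 7.95 dB

A: 6 dB over, compressed to 1.2 dB over, so 4.8 dB of GR.
B: 17 dB over, compressed to 4.25 dB over, so 12.75 dB of GR.
B reduces 7.95 dB more.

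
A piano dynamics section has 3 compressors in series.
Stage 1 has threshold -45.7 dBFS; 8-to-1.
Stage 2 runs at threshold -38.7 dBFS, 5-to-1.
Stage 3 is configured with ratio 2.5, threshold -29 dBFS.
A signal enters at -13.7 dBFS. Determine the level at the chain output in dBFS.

-41.7 dBFS

Stage 1: overshoot 32 dB → 32/8 = 4 dB → -41.7 dBFS.
Stage 2: -41.7 dBFS ≤ -38.7 dBFS, so stage 2 doesn't engage; output -41.7 dBFS.
Stage 3: -41.7 dBFS ≤ -29 dBFS, so stage 3 doesn't engage; output -41.7 dBFS.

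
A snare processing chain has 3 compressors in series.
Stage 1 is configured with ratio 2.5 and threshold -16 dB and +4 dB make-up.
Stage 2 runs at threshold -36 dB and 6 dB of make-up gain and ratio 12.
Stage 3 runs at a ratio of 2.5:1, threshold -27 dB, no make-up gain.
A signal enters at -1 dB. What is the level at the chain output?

-27.5 dB

Stage 1: -1 dB is 15 dB over -16 dB; at 2.5:1 that becomes 6 dB over, giving -10 dB; +4 dB make-up → -6 dB.
Stage 2: -6 dB is 30 dB over -36 dB; at 12:1 that becomes 2.5 dB over, giving -33.5 dB; +6 dB make-up → -27.5 dB.
Stage 3: -27.5 dB is at or below the -27 dB threshold — no compression; output -27.5 dB.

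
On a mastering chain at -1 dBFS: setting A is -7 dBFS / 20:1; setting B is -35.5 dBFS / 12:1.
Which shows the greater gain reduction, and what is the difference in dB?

A: 6 dB over, compressed to 0.3 dB over, so 5.7 dB of GR.
B: 34.5 dB over, compressed to 2.875 dB over, so 31.625 dB of GR.
B reduces 25.925 dB more.

B, by 25.925 dB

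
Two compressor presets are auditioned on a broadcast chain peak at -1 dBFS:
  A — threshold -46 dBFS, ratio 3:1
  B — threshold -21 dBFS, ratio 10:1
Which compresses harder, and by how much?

A, by 12 dB

A: GR = 45 − 45/3 = 30 dB.
B: GR = 20 − 20/10 = 18 dB.
A reduces 12 dB more.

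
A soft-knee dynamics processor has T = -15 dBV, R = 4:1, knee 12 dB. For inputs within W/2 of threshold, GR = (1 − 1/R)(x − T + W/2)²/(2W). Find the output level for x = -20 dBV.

-20.03125 dBV

x − T + W/2 = -20 − (-15) + 6 = 1.
GR = (1 − 1/4) × 1² / 24 = 0.75 × 1 / 24 = 0.03125 dB.
Output = -20 − 0.03125 = -20.03125 dBV.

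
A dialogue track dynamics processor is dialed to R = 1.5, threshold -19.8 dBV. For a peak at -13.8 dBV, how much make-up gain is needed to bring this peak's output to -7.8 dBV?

Overshoot 6 dB → 6/1.5 = 4 dB after compression, so the compressed level is -19.8 + 4 = -15.8 dBV.
Make-up = target − compressed = -7.8 − (-15.8) = 8 dB.

8 dB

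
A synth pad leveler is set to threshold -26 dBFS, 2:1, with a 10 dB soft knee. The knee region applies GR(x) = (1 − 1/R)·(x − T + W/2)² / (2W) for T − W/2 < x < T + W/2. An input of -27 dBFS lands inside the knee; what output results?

-27.4 dBFS

x − T + W/2 = -27 − (-26) + 5 = 4.
GR = (1 − 1/2) × 4² / 20 = 0.5 × 16 / 20 = 0.4 dB.
Output = -27 − 0.4 = -27.4 dBFS.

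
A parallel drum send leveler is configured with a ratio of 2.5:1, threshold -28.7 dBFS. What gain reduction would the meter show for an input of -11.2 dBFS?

10.5 dB

Overshoot = -11.2 − (-28.7) = 17.5 dB.
After 2.5:1 compression the overshoot becomes 17.5/2.5 = 7 dB.
So the signal is attenuated by 17.5 − 7 = 10.5 dB.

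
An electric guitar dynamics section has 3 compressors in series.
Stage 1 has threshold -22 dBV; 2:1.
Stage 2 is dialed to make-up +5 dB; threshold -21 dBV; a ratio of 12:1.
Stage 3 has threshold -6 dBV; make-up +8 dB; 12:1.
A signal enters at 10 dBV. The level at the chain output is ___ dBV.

-6.75 dBV

Stage 1: 10 dBV is 32 dB over -22 dBV; at 2:1 that becomes 16 dB over, giving -6 dBV.
Stage 2: overshoot 15 dB → 15/12 = 1.25 dB → -19.75 dBV; +5 dB make-up → -14.75 dBV.
Stage 3: -14.75 dBV is at or below the -6 dBV threshold — no compression; make-up brings it to -6.75 dBV.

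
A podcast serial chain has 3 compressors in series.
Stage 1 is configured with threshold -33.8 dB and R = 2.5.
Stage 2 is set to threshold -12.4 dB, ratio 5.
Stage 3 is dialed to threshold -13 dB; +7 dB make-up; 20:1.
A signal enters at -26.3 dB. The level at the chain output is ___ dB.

-23.8 dB

Stage 1: 7.5 dB above -33.8 dB, reduced 2.5:1 to 3 dB above → -30.8 dB.
Stage 2: -30.8 dB ≤ -12.4 dB, so stage 2 doesn't engage; output -30.8 dB.
Stage 3: -30.8 dB is at or below the -13 dB threshold — no compression; make-up brings it to -23.8 dB.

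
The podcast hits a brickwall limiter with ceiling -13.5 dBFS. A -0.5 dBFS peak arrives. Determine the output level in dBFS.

The limiter clamps the peak to its -13.5 dBFS ceiling.

-13.5 dBFS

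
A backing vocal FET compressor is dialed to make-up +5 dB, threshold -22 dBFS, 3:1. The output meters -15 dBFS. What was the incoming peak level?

-16 dBFS

Remove make-up: -15 − 5 = -20 dBFS.
The compressed level sits -20 − (-22) = 2 dB over threshold.
Input overshoot = R × output overshoot = 6 dB → input = -22 + 6 = -16 dBFS.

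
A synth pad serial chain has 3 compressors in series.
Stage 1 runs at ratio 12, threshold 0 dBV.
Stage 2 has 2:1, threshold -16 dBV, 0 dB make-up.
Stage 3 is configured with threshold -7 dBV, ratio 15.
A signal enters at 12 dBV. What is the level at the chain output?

-7.5 dBV

Stage 1: 12 dB above 0 dBV, reduced 12:1 to 1 dB above → 1 dBV.
Stage 2: overshoot 17 dB → 17/2 = 8.5 dB → -7.5 dBV.
Stage 3: below threshold (-7.5 ≤ -7); passes unchanged; output -7.5 dBV.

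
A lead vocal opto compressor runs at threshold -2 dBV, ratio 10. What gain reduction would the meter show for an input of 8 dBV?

8 dBV exceeds the threshold by 10 dB.
At 10:1, output sits 10/10 = 1 dB above threshold.
So the signal is attenuated by 10 − 1 = 9 dB.

9 dB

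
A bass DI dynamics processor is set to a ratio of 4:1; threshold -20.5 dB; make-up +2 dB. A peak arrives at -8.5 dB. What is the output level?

-8.5 dB sits 12 dB over threshold.
4:1 compression reduces that to 12/4 = 3 dB over.
Output = -20.5 + 3 = -17.5 dB; make-up adds 2 dB, giving -15.5 dB.

-15.5 dB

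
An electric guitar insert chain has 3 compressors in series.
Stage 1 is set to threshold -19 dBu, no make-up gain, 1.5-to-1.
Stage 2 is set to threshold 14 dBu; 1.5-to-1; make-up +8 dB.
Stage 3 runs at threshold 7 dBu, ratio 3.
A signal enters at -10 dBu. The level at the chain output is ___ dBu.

Stage 1: overshoot 9 dB → 9/1.5 = 6 dB → -13 dBu.
Stage 2: below threshold (-13 ≤ 14); passes unchanged; make-up brings it to -5 dBu.
Stage 3: -5 dBu ≤ 7 dBu, so stage 3 doesn't engage; output -5 dBu.

-5 dBu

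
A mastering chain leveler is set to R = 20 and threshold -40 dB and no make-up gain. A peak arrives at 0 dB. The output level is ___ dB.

Overshoot: 0 − (-40) = 40 dB.
The 40 dB excess becomes 2 dB after 20:1 reduction.
So the level is -40 + 2 = -38 dB.

-38 dB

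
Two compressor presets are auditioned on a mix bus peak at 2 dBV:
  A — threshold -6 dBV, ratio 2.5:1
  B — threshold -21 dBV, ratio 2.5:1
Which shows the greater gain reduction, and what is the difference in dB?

A: 8 dB over, compressed to 3.2 dB over, so 4.8 dB of GR.
B: 23 dB over, compressed to 9.2 dB over, so 13.8 dB of GR.
Difference: 9 dB in favour of B.

B, by 9 dB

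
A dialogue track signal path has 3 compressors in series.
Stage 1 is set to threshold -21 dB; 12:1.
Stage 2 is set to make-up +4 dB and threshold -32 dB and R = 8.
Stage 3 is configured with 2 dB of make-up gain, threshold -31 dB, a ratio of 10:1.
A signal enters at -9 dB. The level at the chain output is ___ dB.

-28.55 dB

Stage 1: overshoot 12 dB → 12/12 = 1 dB → -20 dB.
Stage 2: overshoot 12 dB → 12/8 = 1.5 dB → -30.5 dB; +4 dB make-up → -26.5 dB.
Stage 3: -26.5 dB is 4.5 dB over -31 dB; at 10:1 that becomes 0.45 dB over, giving -30.55 dB; +2 dB make-up → -28.55 dB.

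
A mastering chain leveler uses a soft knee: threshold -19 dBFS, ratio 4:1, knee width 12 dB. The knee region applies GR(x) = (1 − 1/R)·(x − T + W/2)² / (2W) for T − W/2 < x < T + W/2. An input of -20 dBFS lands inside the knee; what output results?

x − T + W/2 = -20 − (-19) + 6 = 5.
GR = (1 − 1/4) × 5² / 24 = 0.75 × 25 / 24 = 0.78125 dB.
Output = -20 − 0.78125 = -20.78125 dBFS.

-20.78125 dBFS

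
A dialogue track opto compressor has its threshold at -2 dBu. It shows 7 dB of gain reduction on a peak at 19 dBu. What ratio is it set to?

1.5:1

Input overshoot = 19 − (-2) = 21 dB.
Output overshoot = 21 − 7 = 14 dB.
Ratio = input overshoot / output overshoot = 21 / 14 = 1.5.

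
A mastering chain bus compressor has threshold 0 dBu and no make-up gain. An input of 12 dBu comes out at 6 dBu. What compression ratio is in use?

2:1

Input overshoot = 12 − 0 = 12 dB; output overshoot = 6 − 0 = 6 dB.
Ratio = 12 / 6 = 2.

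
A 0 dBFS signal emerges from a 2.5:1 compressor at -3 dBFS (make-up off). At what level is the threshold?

Gain reduction = 0 − (-3) = 3 dB; output overshoot = GR / (R − 1) = 3 / 1.5 = 2 dB.
Threshold = output − output overshoot = -3 − 2 = -5 dBFS.

-5 dBFS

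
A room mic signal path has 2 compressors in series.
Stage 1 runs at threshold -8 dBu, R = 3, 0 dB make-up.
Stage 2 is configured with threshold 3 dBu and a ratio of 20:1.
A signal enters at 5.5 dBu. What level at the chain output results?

-3.5 dBu

Stage 1: overshoot 13.5 dB → 13.5/3 = 4.5 dB → -3.5 dBu.
Stage 2: -3.5 dBu is at or below the 3 dBu threshold — no compression; output -3.5 dBu.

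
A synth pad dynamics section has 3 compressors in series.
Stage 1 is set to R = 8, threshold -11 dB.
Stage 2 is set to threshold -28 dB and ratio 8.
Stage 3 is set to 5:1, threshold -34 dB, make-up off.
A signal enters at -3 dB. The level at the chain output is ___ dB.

Stage 1: 8 dB above -11 dB, reduced 8:1 to 1 dB above → -10 dB.
Stage 2: -10 dB is 18 dB over -28 dB; at 8:1 that becomes 2.25 dB over, giving -25.75 dB.
Stage 3: 8.25 dB above -34 dB, reduced 5:1 to 1.65 dB above → -32.35 dB.

-32.35 dB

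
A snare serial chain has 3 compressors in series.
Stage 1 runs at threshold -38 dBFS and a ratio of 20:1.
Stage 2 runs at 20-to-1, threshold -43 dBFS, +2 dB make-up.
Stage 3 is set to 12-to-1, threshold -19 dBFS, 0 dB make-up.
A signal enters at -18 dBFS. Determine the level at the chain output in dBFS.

Stage 1: 20 dB above -38 dBFS, reduced 20:1 to 1 dB above → -37 dBFS.
Stage 2: 6 dB above -43 dBFS, reduced 20:1 to 0.3 dB above → -42.7 dBFS; +2 dB make-up → -40.7 dBFS.
Stage 3: below threshold (-40.7 ≤ -19); passes unchanged; output -40.7 dBFS.

-40.7 dBFS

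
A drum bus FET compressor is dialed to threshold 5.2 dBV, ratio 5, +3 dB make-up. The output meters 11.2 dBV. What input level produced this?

Before make-up, the level was 11.2 − 3 = 8.2 dBV.
The compressed level sits 8.2 − 5.2 = 3 dB over threshold.
Undo the ratio: input overshoot = 3 × 5 = 15 dB, giving input = 20.2 dBV.

20.2 dBV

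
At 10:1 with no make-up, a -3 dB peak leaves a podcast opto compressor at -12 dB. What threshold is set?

-13 dB

Let T be the threshold. Output overshoot = (input overshoot)/R, so -12 − T = (-3 − T)/10.
10·(-12 − T) = -3 − T → 9·T = -120 − (-3) = -117.
T = -117/9 = -13 dB.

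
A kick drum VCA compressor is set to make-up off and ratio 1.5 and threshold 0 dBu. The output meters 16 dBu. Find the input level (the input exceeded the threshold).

Post-compression overshoot = 16 − 0 = 16 dB.
Undo the ratio: input overshoot = 16 × 1.5 = 24 dB, giving input = 24 dBu.

24 dBu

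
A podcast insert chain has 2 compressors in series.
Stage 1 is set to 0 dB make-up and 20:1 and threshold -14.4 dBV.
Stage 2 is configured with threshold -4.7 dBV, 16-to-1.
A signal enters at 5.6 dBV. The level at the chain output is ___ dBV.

Stage 1: 20 dB above -14.4 dBV, reduced 20:1 to 1 dB above → -13.4 dBV.
Stage 2: below threshold (-13.4 ≤ -4.7); passes unchanged; output -13.4 dBV.

-13.4 dBV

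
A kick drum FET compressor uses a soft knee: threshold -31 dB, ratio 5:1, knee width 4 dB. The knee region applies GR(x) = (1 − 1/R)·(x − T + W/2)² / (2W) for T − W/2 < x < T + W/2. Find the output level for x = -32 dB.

x − T + W/2 = -32 − (-31) + 2 = 1.
GR = (1 − 1/5) × 1² / 8 = 0.8 × 1 / 8 = 0.1 dB.
Output = -32 − 0.1 = -32.1 dB.

-32.1 dB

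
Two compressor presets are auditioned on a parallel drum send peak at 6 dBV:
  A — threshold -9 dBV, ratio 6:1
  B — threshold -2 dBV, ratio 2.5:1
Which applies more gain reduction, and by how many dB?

A: 15 dB over, compressed to 2.5 dB over, so 12.5 dB of GR.
B: 8 dB over, compressed to 3.2 dB over, so 4.8 dB of GR.
A applies 7.7 dB more gain reduction.

A, by 7.7 dB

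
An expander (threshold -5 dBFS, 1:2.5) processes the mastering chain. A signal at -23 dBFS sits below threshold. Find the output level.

-50 dBFS

Below threshold, a 1:2.5 expander applies gain = (2.5−1)×(T − x) of attenuation.
(2.5−1) × 18 = 27 dB, so output = -23 − 27 = -50 dBFS.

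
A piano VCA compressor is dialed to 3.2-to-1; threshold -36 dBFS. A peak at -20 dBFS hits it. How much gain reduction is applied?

Overshoot = -20 − (-36) = 16 dB.
A 3.2:1 ratio leaves 5 dB of that excess.
GR = overshoot in − overshoot out = 16 − 5 = 11 dB.

11 dB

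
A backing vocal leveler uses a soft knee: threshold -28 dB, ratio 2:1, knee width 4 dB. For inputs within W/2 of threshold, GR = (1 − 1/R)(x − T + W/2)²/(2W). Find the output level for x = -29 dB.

x − T + W/2 = -29 − (-28) + 2 = 1.
GR = (1 − 1/2) × 1² / 8 = 0.5 × 1 / 8 = 0.0625 dB.
Output = -29 − 0.0625 = -29.0625 dB.

-29.0625 dB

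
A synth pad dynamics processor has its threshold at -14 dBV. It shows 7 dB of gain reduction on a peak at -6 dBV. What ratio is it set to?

Input overshoot = -6 − (-14) = 8 dB.
Output overshoot = 8 − 7 = 1 dB.
Ratio = input overshoot / output overshoot = 8 / 1 = 8.

8:1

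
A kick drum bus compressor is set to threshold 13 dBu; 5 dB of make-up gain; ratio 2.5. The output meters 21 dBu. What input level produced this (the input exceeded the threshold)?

20.5 dBu

Before make-up, the level was 21 − 5 = 16 dBu.
Post-compression overshoot = 16 − 13 = 3 dB.
Input overshoot = R × output overshoot = 7.5 dB → input = 13 + 7.5 = 20.5 dBu.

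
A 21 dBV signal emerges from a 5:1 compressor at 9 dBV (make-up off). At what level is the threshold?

6 dBV

Input is 15 dB above T (since output overshoot × R = input overshoot: (9 − T)·5 = 21 − T gives T = 6 dBV).
Check: 6 + (21 − 6)/5 = 6 + 3 = 9 dBV. ✓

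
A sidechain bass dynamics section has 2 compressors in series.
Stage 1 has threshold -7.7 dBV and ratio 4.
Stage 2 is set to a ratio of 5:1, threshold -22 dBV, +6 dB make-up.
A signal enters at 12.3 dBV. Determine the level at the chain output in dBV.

-12.14 dBV

Stage 1: 12.3 dBV is 20 dB over -7.7 dBV; at 4:1 that becomes 5 dB over, giving -2.7 dBV.
Stage 2: -2.7 dBV is 19.3 dB over -22 dBV; at 5:1 that becomes 3.86 dB over, giving -18.14 dBV; +6 dB make-up → -12.14 dBV.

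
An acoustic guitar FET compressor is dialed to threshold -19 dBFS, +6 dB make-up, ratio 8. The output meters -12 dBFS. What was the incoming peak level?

Stripping the +6 dB make-up gives -18 dBFS at the gain stage.
The compressed level sits -18 − (-19) = 1 dB over threshold.
Input overshoot = R × output overshoot = 8 dB → input = -19 + 8 = -11 dBFS.

-11 dBFS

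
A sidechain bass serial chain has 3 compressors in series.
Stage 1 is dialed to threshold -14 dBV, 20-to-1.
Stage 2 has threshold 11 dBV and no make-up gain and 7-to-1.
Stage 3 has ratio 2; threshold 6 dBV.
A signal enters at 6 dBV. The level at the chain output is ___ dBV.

-13 dBV

Stage 1: 6 dBV is 20 dB over -14 dBV; at 20:1 that becomes 1 dB over, giving -13 dBV.
Stage 2: -13 dBV is at or below the 11 dBV threshold — no compression; output -13 dBV.
Stage 3: below threshold (-13 ≤ 6); passes unchanged; output -13 dBV.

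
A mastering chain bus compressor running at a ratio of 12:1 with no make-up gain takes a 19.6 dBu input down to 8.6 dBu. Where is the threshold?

7.6 dBu

Input is 12 dB above T (since output overshoot × R = input overshoot: (8.6 − T)·12 = 19.6 − T gives T = 7.6 dBu).
Check: 7.6 + (19.6 − 7.6)/12 = 7.6 + 1 = 8.6 dBu. ✓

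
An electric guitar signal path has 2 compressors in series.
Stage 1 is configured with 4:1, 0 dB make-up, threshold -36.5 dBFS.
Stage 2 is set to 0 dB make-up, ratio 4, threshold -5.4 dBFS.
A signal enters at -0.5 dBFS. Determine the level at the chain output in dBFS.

Stage 1: -0.5 dBFS is 36 dB over -36.5 dBFS; at 4:1 that becomes 9 dB over, giving -27.5 dBFS.
Stage 2: below threshold (-27.5 ≤ -5.4); passes unchanged; output -27.5 dBFS.

-27.5 dBFS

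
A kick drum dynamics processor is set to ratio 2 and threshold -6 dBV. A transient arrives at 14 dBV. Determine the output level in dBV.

4 dBV

The input is 20 dB above the -6 dBV threshold.
The 20 dB excess becomes 10 dB after 2:1 reduction.
So the level is -6 + 10 = 4 dBV.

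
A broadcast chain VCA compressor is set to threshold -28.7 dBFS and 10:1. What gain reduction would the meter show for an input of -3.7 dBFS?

-3.7 dBFS exceeds the threshold by 25 dB.
After 10:1 compression the overshoot becomes 25/10 = 2.5 dB.
GR = overshoot in − overshoot out = 25 − 2.5 = 22.5 dB.

22.5 dB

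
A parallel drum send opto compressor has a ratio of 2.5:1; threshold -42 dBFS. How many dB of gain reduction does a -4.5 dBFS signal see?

22.5 dB

Overshoot = -4.5 − (-42) = 37.5 dB.
After 2.5:1 compression the overshoot becomes 37.5/2.5 = 15 dB.
Gain reduction = 37.5 − 15 = 22.5 dB.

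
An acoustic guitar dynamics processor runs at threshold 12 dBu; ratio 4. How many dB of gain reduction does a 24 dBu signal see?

Overshoot = 24 − 12 = 12 dB.
A 4:1 ratio leaves 3 dB of that excess.
Gain reduction = 12 − 3 = 9 dB.

9 dB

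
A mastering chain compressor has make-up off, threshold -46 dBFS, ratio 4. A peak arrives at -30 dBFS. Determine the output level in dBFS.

Overshoot: -30 − (-46) = 16 dB.
The 16 dB excess becomes 4 dB after 4:1 reduction.
Output = -46 + 4 = -42 dBFS.

-42 dBFS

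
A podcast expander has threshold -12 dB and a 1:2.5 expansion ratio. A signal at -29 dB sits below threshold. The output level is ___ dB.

-54.5 dB

The input is 17 dB below the -12 dB threshold.
A 1:2.5 expander multiplies undershoot by 2.5: 17 × 2.5 = 42.5 dB below threshold.
Output = -12 − 42.5 = -54.5 dB.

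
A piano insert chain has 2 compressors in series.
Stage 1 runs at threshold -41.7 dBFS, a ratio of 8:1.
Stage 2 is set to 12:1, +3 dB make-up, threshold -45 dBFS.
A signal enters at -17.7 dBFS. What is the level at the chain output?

-41.475 dBFS

Stage 1: 24 dB above -41.7 dBFS, reduced 8:1 to 3 dB above → -38.7 dBFS.
Stage 2: overshoot 6.3 dB → 6.3/12 = 0.525 dB → -44.475 dBFS; +3 dB make-up → -41.475 dBFS.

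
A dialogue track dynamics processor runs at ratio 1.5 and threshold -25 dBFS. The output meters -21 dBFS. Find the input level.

That's 4 dB above the -25 dBFS threshold.
Before 1.5:1 compression the overshoot was 4 × 1.5 = 6 dB, so input = -25 + 6 = -19 dBFS.

-19 dBFS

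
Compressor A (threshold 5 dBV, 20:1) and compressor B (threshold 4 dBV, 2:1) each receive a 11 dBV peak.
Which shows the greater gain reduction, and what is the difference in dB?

A, by 2.2 dB

A: 6 dB over, compressed to 0.3 dB over, so 5.7 dB of GR.
B: 7 dB over, compressed to 3.5 dB over, so 3.5 dB of GR.
Difference: 2.2 dB in favour of A.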